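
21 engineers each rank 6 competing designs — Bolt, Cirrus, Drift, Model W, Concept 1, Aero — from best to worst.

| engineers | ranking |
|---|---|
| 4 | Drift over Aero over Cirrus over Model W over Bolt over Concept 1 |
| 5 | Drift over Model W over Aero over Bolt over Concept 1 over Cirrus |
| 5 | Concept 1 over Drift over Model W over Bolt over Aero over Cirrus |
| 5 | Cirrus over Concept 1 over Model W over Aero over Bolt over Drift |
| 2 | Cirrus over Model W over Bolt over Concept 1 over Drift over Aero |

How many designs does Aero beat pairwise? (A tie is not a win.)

Aero against each rival (21 engineers):
Aero vs Bolt: Aero, 14–7.
Aero vs Cirrus: 4+5+5 = 14 for Aero, 7 for Cirrus — Aero by 14–7.
Aero vs Drift: 5 to 16, Drift.
Aero vs Model W: Model W, 17–4.
Aero vs Concept 1: 4+5 = 9 for Aero, 12 for Concept 1 — Concept 1 by 12–9.
Aero beats Bolt, Cirrus; loses to Drift, Model W, Concept 1 — 2 pairwise wins.

2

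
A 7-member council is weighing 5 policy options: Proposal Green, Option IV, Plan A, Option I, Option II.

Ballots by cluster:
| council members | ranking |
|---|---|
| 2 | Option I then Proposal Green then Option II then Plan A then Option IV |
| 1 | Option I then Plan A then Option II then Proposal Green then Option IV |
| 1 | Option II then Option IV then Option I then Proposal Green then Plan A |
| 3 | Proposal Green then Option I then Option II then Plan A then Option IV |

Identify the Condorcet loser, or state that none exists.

Option IV

Pairwise majorities:
Proposal Green vs Option IV: Proposal Green wins 6–1.
Proposal Green vs Plan A: Proposal Green, 6–1.
Proposal Green vs Option I: 3 for Proposal Green, 4 for Option I — Option I by 4–3.
Proposal Green vs Option II: Proposal Green wins 5–2.
Option IV vs Plan A: Plan A wins 6–1.
Option IV vs Option I: Option I, 6–1.
Option IV vs Option II: Option II, 7–0.
Plan A vs Option I: Plan A preferred on 0 ballots; Option I wins 7–0.
Plan A vs Option II: Plan A preferred on 1 ballot; Option II wins 6–1.
Option I vs Option II: 2+1+3 = 6 for Option I, 1 for Option II — Option I by 6–1.
Option IV loses to every other option — it is the Condorcet loser.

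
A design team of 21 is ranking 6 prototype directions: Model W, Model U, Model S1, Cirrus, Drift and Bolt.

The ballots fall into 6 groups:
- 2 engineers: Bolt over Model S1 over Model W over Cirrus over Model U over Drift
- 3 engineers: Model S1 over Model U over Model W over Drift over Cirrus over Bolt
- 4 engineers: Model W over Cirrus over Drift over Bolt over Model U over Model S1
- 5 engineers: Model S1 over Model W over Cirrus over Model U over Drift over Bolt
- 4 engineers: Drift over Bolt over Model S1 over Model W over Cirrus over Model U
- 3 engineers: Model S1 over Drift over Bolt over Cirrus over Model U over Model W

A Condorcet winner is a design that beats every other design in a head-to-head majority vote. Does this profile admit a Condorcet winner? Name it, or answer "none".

Model S1

Head-to-head results (21 engineers):
Model W vs Model U: 15 to 6, Model W.
Model W vs Model S1: Model W preferred on 4 ballots; Model S1 wins 17–4.
Model W vs Cirrus: Model W is ranked higher on 2+3+4+5+4 = 18 ballots, Cirrus on 3. Model W wins 18–3.
Model W vs Drift: Model W is ranked higher on 2+3+4+5 = 14 ballots, Drift on 7. Model W wins 14–7.
Model W vs Bolt: 3+4+5 = 12 for Model W, 9 for Bolt — Model W by 12–9.
Model U vs Model S1: 4 for Model U, 17 for Model S1 — Model S1 by 17–4.
Model U vs Cirrus: 3 for Model U, 18 for Cirrus — Cirrus by 18–3.
Model U vs Drift: 10 to 11, Drift.
Model U vs Bolt: Model U preferred on 3+5 = 8 ballots; Bolt wins 13–8.
Model S1 vs Cirrus: Model S1 is ranked higher on 2+3+5+4+3 = 17 ballots, Cirrus on 4. Model S1 wins 17–4.
Model S1 vs Drift: Model S1 preferred on 2+3+5+3 = 13 ballots; Model S1 wins 13–8.
Model S1 vs Bolt: 11 to 10, Model S1.
Cirrus vs Drift: Cirrus preferred on 2+4+5 = 11 ballots; Cirrus wins 11–10.
Cirrus vs Bolt: Cirrus preferred on 3+4+5 = 12 ballots; Cirrus wins 12–9.
Drift vs Bolt: Drift preferred on 3+4+5+4+3 = 19 ballots; Drift wins 19–2.
Model S1 defeats every rival head-to-head and is the Condorcet winner.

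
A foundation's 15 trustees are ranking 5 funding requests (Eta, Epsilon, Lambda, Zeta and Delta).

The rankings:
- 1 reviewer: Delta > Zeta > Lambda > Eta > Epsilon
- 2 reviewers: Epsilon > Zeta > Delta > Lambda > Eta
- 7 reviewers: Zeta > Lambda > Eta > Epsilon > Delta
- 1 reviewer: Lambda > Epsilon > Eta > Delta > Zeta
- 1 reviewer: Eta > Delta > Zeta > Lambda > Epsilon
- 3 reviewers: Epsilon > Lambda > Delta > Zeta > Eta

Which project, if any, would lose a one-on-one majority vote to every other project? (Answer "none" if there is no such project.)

Pairwise majorities:
Eta vs Epsilon: Eta wins 9–6.
Eta–Lambda: Lambda 14–1.
Eta vs Zeta: Zeta wins 13–2.
Eta vs Delta: 9 to 6, Eta.
Epsilon vs Lambda: Epsilon is ranked higher on 2+3 = 5 ballots, Lambda on 10. Lambda wins 10–5.
Epsilon vs Zeta: Epsilon is ranked higher on 2+1+3 = 6 ballots, Zeta on 9. Zeta wins 9–6.
Epsilon vs Delta: Epsilon, 13–2.
Lambda vs Zeta: Lambda preferred on 1+3 = 4 ballots; Zeta wins 11–4.
Lambda vs Delta: 7+1+3 = 11 for Lambda, 4 for Delta — Lambda by 11–4.
Zeta vs Delta: 9 to 6, Zeta.
Only Delta has no wins; Delta is the Condorcet loser.

Delta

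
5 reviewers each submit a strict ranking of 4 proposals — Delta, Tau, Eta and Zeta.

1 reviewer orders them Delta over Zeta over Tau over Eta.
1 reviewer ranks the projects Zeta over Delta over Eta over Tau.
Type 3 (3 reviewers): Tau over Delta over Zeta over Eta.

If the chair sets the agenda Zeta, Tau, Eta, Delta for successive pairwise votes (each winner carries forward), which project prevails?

Tau

Round 1: Zeta vs Tau — 2–3, Tau advances.
Round 2: Tau vs Eta — 4–1, Tau advances.
Round 3: Tau vs Delta — 3–2, Tau advances.
Tau survives the agenda.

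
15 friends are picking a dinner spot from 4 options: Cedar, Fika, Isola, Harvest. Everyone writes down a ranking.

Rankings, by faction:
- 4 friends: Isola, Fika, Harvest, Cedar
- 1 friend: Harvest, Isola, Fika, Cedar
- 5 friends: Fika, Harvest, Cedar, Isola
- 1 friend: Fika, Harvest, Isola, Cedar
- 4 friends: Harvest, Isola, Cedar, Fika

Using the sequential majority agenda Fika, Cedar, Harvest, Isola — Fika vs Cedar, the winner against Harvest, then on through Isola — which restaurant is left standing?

Round 1: Fika vs Cedar — 11–4, Fika advances.
Round 2: Fika vs Harvest — 10–5, Fika advances.
Round 3: Fika vs Isola — 6–9, Isola advances.
The agenda winner is Isola.

Isola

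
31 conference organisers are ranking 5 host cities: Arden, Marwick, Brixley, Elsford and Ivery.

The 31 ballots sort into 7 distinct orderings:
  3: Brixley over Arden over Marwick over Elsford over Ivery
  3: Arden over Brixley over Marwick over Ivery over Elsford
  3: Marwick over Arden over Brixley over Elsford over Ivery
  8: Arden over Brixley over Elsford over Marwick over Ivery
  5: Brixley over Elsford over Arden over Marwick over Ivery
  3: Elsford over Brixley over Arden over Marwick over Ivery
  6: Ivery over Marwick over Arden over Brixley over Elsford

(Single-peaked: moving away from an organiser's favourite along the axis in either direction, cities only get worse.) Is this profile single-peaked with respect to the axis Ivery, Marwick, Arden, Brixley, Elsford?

yes

Axis positions: Ivery=1, Marwick=2, Arden=3, Brixley=4, Elsford=5.
Cluster 1 (peak Brixley at position 4): ranking walks positions 4-3-2-5-1, expanding outward from the peak — single-peaked.
Cluster 2 (peak Arden at position 3): ranking walks positions 3-4-2-1-5, expanding outward from the peak — single-peaked.
Cluster 3 (peak Marwick at position 2): ranking walks positions 2-3-4-5-1, expanding outward from the peak — single-peaked.
Cluster 4 (peak Arden at position 3): ranking walks positions 3-4-5-2-1, expanding outward from the peak — single-peaked.
Cluster 5 (peak Brixley at position 4): ranking walks positions 4-5-3-2-1, expanding outward from the peak — single-peaked.
Cluster 6 (peak Elsford at position 5): ranking walks positions 5-4-3-2-1, expanding outward from the peak — single-peaked.
Cluster 7 (peak Ivery at position 1): ranking walks positions 1-2-3-4-5, expanding outward from the peak — single-peaked.
Every ranking is single-peaked on this axis.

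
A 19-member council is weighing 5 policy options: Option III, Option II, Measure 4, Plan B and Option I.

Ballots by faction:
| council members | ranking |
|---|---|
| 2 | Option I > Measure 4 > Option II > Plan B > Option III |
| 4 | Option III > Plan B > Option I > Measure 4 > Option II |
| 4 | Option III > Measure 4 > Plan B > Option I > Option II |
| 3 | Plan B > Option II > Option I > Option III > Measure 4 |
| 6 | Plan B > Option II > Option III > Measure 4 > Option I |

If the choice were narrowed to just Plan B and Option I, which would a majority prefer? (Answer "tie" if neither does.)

Ballots ranking Plan B above Option I: 4 + 4 + 3 + 6 = 17.
Ballots ranking Option I above Plan B: 19 − 17 = 2.
Plan B wins the head-to-head 17–2.

Plan B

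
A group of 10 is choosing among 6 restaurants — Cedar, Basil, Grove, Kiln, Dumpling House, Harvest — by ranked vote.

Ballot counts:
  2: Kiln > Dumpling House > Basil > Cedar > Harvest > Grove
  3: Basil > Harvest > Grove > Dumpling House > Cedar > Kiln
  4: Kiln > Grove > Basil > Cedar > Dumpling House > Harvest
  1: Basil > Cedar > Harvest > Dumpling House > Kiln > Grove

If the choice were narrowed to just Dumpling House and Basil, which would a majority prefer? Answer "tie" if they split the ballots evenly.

Basil

Ballots ranking Dumpling House above Basil: 2.
Ballots ranking Basil above Dumpling House: 10 − 2 = 8.
Basil wins the head-to-head 8–2.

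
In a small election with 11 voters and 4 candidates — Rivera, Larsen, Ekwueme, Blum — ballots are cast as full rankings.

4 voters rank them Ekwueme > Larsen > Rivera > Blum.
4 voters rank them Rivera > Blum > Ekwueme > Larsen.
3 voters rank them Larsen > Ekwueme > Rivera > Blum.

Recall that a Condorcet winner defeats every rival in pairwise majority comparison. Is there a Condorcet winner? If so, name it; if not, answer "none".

Ekwueme

Head-to-head results (11 voters):
Rivera vs Larsen: 4 to 7, Larsen.
Rivera vs Ekwueme: 4 to 7, Ekwueme.
Rivera vs Blum: 4+4+3 = 11 for Rivera, 0 for Blum — Rivera by 11–0.
Larsen vs Ekwueme: 3 to 8, Ekwueme.
Larsen vs Blum: Larsen preferred on 4+3 = 7 ballots; Larsen wins 7–4.
Ekwueme vs Blum: Ekwueme is ranked higher on 4+3 = 7 ballots, Blum on 4. Ekwueme wins 7–4.
Ekwueme defeats every rival head-to-head and is the Condorcet winner.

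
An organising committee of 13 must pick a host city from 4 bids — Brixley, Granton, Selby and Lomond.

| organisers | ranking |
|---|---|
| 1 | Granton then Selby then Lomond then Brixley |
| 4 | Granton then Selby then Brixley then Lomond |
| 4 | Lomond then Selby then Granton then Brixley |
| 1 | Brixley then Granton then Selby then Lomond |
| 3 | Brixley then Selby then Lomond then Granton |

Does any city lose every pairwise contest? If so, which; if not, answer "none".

none

Head-to-head results (13 organisers):
Brixley vs Granton: Granton, 9–4.
Brixley vs Selby: Selby wins 9–4.
Brixley vs Lomond: 8 to 5, Brixley.
Granton–Selby: Selby 7–6.
Granton vs Lomond: Lomond, 7–6.
Selby vs Lomond: Selby, 9–4.
Every city wins at least one matchup (Brixley beats Lomond; Granton beats Brixley; Selby beats Brixley; Lomond beats Granton), so there is no Condorcet loser.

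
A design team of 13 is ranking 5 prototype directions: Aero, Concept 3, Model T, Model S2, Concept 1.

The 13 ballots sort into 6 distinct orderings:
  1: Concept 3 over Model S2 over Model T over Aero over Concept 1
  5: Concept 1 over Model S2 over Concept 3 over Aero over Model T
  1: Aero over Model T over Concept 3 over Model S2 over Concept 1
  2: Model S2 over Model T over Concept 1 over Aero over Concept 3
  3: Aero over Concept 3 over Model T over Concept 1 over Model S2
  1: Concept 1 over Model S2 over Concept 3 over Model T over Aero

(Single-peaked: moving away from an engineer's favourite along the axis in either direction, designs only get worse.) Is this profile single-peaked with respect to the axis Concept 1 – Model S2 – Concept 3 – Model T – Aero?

Axis positions: Concept 1=1, Model S2=2, Concept 3=3, Model T=4, Aero=5.
Type 1 (peak Concept 3 at position 3): ranking walks positions 3-2-4-5-1, expanding outward from the peak — single-peaked.
Type 2: ranking walks positions 1-2-3-5-4; Aero is ranked above Model T even though Model T lies between Aero and the peak Concept 1 on the axis — preferences dip and rise again. Not single-peaked.
Type 3 (peak Aero at position 5): ranking walks positions 5-4-3-2-1, expanding outward from the peak — single-peaked.
Type 4: ranking walks positions 2-4-1-5-3; Model T is ranked above Concept 3 even though Concept 3 lies between Model T and the peak Model S2 on the axis — preferences dip and rise again. Not single-peaked.
Type 5: ranking walks positions 5-3-4-1-2; Concept 3 is ranked above Model T even though Model T lies between Concept 3 and the peak Aero on the axis — preferences dip and rise again. Not single-peaked.
Type 6 (peak Concept 1 at position 1): ranking walks positions 1-2-3-4-5, expanding outward from the peak — single-peaked.
Type 2 violates single-peakedness, so the profile is not single-peaked on this axis.

no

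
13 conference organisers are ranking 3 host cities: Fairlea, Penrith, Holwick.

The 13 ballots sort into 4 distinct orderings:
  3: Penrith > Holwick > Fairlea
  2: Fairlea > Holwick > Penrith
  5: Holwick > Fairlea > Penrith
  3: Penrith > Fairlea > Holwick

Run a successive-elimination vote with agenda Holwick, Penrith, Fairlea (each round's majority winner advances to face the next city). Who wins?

Holwick

Round 1: Holwick vs Penrith — 7–6, Holwick advances.
Round 2: Holwick vs Fairlea — 8–5, Holwick advances.
The agenda winner is Holwick.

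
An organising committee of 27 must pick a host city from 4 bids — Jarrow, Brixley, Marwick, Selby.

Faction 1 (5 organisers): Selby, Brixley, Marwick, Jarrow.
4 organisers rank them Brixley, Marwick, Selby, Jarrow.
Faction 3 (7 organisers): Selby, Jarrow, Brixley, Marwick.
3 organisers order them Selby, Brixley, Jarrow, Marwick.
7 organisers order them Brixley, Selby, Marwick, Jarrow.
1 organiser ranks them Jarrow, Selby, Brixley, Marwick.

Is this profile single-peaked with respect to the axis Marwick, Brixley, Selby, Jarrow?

Axis positions: Marwick=1, Brixley=2, Selby=3, Jarrow=4.
Faction 1 (peak Selby at position 3): ranking walks positions 3-2-1-4, expanding outward from the peak — single-peaked.
Faction 2 (peak Brixley at position 2): ranking walks positions 2-1-3-4, expanding outward from the peak — single-peaked.
Faction 3 (peak Selby at position 3): ranking walks positions 3-4-2-1, expanding outward from the peak — single-peaked.
Faction 4 (peak Selby at position 3): ranking walks positions 3-2-4-1, expanding outward from the peak — single-peaked.
Faction 5 (peak Brixley at position 2): ranking walks positions 2-3-1-4, expanding outward from the peak — single-peaked.
Faction 6 (peak Jarrow at position 4): ranking walks positions 4-3-2-1, expanding outward from the peak — single-peaked.
Every ranking is single-peaked on this axis.

yes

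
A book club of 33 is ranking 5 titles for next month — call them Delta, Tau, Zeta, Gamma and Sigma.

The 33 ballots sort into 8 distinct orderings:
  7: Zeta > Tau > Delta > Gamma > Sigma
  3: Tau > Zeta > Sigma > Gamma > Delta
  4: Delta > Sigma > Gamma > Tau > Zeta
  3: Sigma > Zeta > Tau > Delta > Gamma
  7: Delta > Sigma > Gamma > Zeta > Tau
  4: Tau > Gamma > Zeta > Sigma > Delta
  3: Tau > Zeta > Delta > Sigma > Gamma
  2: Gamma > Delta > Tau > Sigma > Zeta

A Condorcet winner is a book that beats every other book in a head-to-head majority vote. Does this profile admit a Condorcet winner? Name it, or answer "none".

none

Pairwise majorities:
Delta vs Tau: Tau wins 20–13.
Delta vs Zeta: Zeta wins 20–13.
Delta–Gamma: Delta 24–9.
Delta vs Sigma: 7+4+7+3+2 = 23 for Delta, 10 for Sigma — Delta by 23–10.
Tau vs Zeta: 3+4+4+3+2 = 16 for Tau, 17 for Zeta — Zeta by 17–16.
Tau vs Gamma: Tau is ranked higher on 7+3+3+4+3 = 20 ballots, Gamma on 13. Tau wins 20–13.
Tau vs Sigma: 19 to 14, Tau.
Zeta vs Gamma: 7+3+3+3 = 16 for Zeta, 17 for Gamma — Gamma by 17–16.
Zeta vs Sigma: 7+3+4+3 = 17 for Zeta, 16 for Sigma — Zeta by 17–16.
Gamma vs Sigma: Sigma, 20–13.
Every book loses at least once (Delta loses to Tau; Tau loses to Zeta; Zeta loses to Gamma; Gamma loses to Delta; Sigma loses to Delta). The majority relation contains the cycle Delta > Gamma > Zeta > Delta, so there is no Condorcet winner.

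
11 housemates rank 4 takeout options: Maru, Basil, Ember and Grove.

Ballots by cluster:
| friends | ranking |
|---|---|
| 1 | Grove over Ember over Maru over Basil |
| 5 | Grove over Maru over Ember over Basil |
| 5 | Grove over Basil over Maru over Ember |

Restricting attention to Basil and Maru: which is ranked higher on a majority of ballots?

Maru

Ballots ranking Basil above Maru: 5.
Ballots ranking Maru above Basil: 11 − 5 = 6.
Maru wins the head-to-head 6–5.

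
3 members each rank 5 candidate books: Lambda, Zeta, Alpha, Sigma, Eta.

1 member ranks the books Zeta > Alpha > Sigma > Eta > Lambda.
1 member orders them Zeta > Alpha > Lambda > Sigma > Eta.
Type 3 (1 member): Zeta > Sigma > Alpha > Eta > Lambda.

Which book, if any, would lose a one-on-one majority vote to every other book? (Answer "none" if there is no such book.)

Lambda

Head-to-head results (3 members):
Lambda vs Zeta: 0 to 3, Zeta.
Lambda vs Alpha: Lambda is ranked higher on 0 ballots, Alpha on 3. Alpha wins 3–0.
Lambda vs Sigma: 1 for Lambda, 2 for Sigma — Sigma by 2–1.
Lambda vs Eta: Eta wins 2–1.
Zeta vs Alpha: Zeta, 3–0.
Zeta vs Sigma: Zeta is ranked higher on 1+1+1 = 3 ballots, Sigma on 0. Zeta wins 3–0.
Zeta–Eta: Zeta 3–0.
Alpha vs Sigma: Alpha is ranked higher on 1+1 = 2 ballots, Sigma on 1. Alpha wins 2–1.
Alpha vs Eta: Alpha, 3–0.
Sigma–Eta: Sigma 3–0.
Lambda loses to every other book — it is the Condorcet loser.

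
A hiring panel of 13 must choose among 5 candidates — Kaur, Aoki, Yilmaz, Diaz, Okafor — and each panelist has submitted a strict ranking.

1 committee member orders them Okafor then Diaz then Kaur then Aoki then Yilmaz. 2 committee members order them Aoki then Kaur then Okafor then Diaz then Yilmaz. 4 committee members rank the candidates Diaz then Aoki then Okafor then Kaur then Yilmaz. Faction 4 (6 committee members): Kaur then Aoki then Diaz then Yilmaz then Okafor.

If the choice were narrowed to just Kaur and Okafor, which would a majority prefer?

Ballots ranking Kaur above Okafor: 2 + 6 = 8.
Ballots ranking Okafor above Kaur: 13 − 8 = 5.
Kaur wins the head-to-head 8–5.

Kaur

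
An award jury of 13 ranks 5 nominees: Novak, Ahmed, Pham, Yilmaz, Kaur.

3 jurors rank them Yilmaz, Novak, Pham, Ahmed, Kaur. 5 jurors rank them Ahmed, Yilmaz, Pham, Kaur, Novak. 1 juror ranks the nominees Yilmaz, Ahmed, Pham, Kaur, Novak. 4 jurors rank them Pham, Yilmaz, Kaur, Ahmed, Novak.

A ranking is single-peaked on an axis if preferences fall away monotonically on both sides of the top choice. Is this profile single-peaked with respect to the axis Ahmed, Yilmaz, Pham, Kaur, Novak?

no

Axis positions: Ahmed=1, Yilmaz=2, Pham=3, Kaur=4, Novak=5.
Ballot type 1: ranking walks positions 2-5-3-1-4; Novak is ranked above Pham even though Pham lies between Novak and the peak Yilmaz on the axis — preferences dip and rise again. Not single-peaked.
Ballot type 2 (peak Ahmed at position 1): ranking walks positions 1-2-3-4-5, expanding outward from the peak — single-peaked.
Ballot type 3 (peak Yilmaz at position 2): ranking walks positions 2-1-3-4-5, expanding outward from the peak — single-peaked.
Ballot type 4 (peak Pham at position 3): ranking walks positions 3-2-4-1-5, expanding outward from the peak — single-peaked.
Ballot type 1 violates single-peakedness, so the profile is not single-peaked on this axis.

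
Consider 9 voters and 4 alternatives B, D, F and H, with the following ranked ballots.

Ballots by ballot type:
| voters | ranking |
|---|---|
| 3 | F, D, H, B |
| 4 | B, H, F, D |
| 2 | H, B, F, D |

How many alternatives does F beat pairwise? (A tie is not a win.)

F against each rival (9 voters):
F vs B: 3 to 6, B.
F vs D: 3+4+2 = 9 for F, 0 for D — F by 9–0.
F vs H: H, 6–3.
F beats D; loses to B, H — 1 pairwise win.

1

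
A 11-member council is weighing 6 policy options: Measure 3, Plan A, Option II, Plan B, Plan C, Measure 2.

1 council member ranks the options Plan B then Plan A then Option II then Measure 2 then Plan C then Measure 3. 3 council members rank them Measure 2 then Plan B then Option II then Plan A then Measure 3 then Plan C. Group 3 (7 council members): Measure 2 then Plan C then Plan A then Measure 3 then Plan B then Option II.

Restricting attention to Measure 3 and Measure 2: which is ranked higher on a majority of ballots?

Measure 2

No ballot ranks Measure 3 above Measure 2: 0.
Ballots ranking Measure 2 above Measure 3: 11 − 0 = 11.
Measure 2 wins the head-to-head 11–0.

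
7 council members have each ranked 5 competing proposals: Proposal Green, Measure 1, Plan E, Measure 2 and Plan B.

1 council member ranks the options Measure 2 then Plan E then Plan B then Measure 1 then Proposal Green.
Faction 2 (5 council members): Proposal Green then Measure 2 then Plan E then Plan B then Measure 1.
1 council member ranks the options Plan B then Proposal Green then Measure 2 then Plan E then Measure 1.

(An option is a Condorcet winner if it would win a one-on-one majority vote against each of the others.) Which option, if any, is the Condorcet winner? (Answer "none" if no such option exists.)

Head-to-head results (7 council members):
Proposal Green vs Measure 1: 6 to 1, Proposal Green.
Proposal Green vs Plan E: 6 to 1, Proposal Green.
Proposal Green–Measure 2: Proposal Green 6–1.
Proposal Green vs Plan B: Proposal Green wins 5–2.
Measure 1 vs Plan E: Plan E wins 7–0.
Measure 1–Measure 2: Measure 2 7–0.
Measure 1 vs Plan B: Plan B, 7–0.
Plan E–Measure 2: Measure 2 7–0.
Plan E vs Plan B: Plan E wins 6–1.
Measure 2 vs Plan B: Measure 2 is ranked higher on 1+5 = 6 ballots, Plan B on 1. Measure 2 wins 6–1.
Proposal Green defeats every rival head-to-head and is the Condorcet winner.

Proposal Green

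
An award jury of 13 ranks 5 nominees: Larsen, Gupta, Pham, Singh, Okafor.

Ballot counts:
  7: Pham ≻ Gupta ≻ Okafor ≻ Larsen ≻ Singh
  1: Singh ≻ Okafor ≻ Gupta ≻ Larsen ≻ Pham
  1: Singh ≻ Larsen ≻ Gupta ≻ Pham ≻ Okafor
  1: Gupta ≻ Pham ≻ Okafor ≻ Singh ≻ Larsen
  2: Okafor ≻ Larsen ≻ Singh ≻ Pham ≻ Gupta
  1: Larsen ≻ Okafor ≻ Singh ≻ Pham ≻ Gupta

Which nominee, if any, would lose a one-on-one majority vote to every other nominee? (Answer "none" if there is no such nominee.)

Singh

Head-to-head results (13 jurors):
Larsen vs Gupta: Larsen is ranked higher on 1+2+1 = 4 ballots, Gupta on 9. Gupta wins 9–4.
Larsen vs Pham: Pham, 8–5.
Larsen vs Singh: Larsen, 10–3.
Larsen–Okafor: Okafor 11–2.
Gupta vs Pham: Pham, 10–3.
Gupta vs Singh: Gupta is ranked higher on 7+1 = 8 ballots, Singh on 5. Gupta wins 8–5.
Gupta vs Okafor: Gupta wins 9–4.
Pham vs Singh: Pham preferred on 7+1 = 8 ballots; Pham wins 8–5.
Pham–Okafor: Pham 9–4.
Singh vs Okafor: Okafor wins 11–2.
Singh loses to every other nominee — it is the Condorcet loser.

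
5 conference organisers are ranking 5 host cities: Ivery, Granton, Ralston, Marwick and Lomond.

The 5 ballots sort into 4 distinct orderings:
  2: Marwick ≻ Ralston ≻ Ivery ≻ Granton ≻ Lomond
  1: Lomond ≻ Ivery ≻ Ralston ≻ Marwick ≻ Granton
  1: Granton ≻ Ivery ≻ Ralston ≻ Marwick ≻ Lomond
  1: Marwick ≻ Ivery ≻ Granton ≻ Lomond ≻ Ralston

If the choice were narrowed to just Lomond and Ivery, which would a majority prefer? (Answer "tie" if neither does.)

Ivery

Ballots ranking Lomond above Ivery: 1.
Ballots ranking Ivery above Lomond: 5 − 1 = 4.
Ivery wins the head-to-head 4–1.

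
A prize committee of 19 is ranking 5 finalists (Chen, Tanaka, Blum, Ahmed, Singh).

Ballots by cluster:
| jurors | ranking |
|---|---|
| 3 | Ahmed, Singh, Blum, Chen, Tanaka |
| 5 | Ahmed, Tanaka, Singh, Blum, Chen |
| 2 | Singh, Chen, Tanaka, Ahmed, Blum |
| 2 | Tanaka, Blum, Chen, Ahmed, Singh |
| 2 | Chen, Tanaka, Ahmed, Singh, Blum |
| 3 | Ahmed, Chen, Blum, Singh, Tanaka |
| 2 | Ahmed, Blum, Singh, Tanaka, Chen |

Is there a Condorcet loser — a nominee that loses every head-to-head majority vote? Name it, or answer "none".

Head-to-head results (19 jurors):
Chen vs Tanaka: Chen is ranked higher on 3+2+2+3 = 10 ballots, Tanaka on 9. Chen wins 10–9.
Chen vs Blum: Chen is ranked higher on 2+2+3 = 7 ballots, Blum on 12. Blum wins 12–7.
Chen vs Ahmed: Ahmed, 13–6.
Chen vs Singh: Singh wins 12–7.
Tanaka–Blum: Tanaka 11–8.
Tanaka vs Ahmed: Ahmed, 13–6.
Tanaka–Singh: Singh 10–9.
Blum vs Ahmed: Blum is ranked higher on 2 ballots, Ahmed on 17. Ahmed wins 17–2.
Blum vs Singh: Blum is ranked higher on 2+3+2 = 7 ballots, Singh on 12. Singh wins 12–7.
Ahmed vs Singh: 3+5+2+2+3+2 = 17 for Ahmed, 2 for Singh — Ahmed by 17–2.
No nominee is winless: Chen beats Tanaka; Tanaka beats Blum; Blum beats Chen; Ahmed beats Chen; Singh beats Chen. There is no Condorcet loser.

none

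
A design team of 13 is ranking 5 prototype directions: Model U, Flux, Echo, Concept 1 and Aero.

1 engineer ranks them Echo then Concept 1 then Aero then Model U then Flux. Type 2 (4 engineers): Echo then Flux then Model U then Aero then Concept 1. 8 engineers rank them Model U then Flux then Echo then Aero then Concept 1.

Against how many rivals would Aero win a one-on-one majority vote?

1

Aero against each rival (13 engineers):
Aero vs Model U: Model U, 12–1.
Aero vs Flux: 1 to 12, Flux.
Aero vs Echo: Echo wins 13–0.
Aero vs Concept 1: 4+8 = 12 for Aero, 1 for Concept 1 — Aero by 12–1.
Aero beats Concept 1; loses to Model U, Flux, Echo — 1 pairwise win.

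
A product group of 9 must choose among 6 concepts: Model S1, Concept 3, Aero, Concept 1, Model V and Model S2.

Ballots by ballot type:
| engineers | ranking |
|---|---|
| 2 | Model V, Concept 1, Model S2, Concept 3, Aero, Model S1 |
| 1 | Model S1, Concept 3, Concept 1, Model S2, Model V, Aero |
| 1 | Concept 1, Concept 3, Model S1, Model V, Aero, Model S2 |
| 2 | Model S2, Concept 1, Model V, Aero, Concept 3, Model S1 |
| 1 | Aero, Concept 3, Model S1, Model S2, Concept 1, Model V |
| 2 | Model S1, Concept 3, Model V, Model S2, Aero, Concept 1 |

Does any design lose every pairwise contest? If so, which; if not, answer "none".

none

Head-to-head results (9 engineers):
Model S1 vs Concept 3: 3 to 6, Concept 3.
Model S1 vs Aero: Aero, 5–4.
Model S1 vs Concept 1: Concept 1 wins 5–4.
Model S1 vs Model V: Model S1 wins 5–4.
Model S1 vs Model S2: 5 to 4, Model S1.
Concept 3 vs Aero: Concept 3 wins 6–3.
Concept 3 vs Concept 1: 1+1+2 = 4 for Concept 3, 5 for Concept 1 — Concept 1 by 5–4.
Concept 3 vs Model V: 1+1+1+2 = 5 for Concept 3, 4 for Model V — Concept 3 by 5–4.
Concept 3 vs Model S2: Concept 3 wins 5–4.
Aero vs Concept 1: 1+2 = 3 for Aero, 6 for Concept 1 — Concept 1 by 6–3.
Aero vs Model V: 1 for Aero, 8 for Model V — Model V by 8–1.
Aero vs Model S2: Aero preferred on 1+1 = 2 ballots; Model S2 wins 7–2.
Concept 1 vs Model V: 5 to 4, Concept 1.
Concept 1–Model S2: Model S2 5–4.
Model V vs Model S2: 2+1+2 = 5 for Model V, 4 for Model S2 — Model V by 5–4.
Every design wins at least one matchup (Model S1 beats Model V; Concept 3 beats Model S1; Aero beats Model S1; Concept 1 beats Model S1; Model V beats Aero; Model S2 beats Aero), so there is no Condorcet loser.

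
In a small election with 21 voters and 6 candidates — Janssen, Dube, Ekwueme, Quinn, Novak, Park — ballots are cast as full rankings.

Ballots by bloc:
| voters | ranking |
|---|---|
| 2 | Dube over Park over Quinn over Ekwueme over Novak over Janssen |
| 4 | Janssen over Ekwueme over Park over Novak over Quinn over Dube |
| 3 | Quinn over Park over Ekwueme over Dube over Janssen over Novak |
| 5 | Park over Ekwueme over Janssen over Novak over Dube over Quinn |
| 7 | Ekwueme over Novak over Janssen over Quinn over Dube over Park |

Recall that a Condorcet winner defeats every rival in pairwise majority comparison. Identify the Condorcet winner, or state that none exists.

Pairwise majorities:
Janssen–Dube: Janssen 16–5.
Janssen vs Ekwueme: Ekwueme wins 17–4.
Janssen vs Quinn: Janssen wins 16–5.
Janssen vs Novak: Janssen, 12–9.
Janssen vs Park: Janssen wins 11–10.
Dube vs Ekwueme: Ekwueme wins 19–2.
Dube vs Quinn: Quinn wins 14–7.
Dube vs Novak: Novak wins 16–5.
Dube vs Park: Park wins 12–9.
Ekwueme–Quinn: Ekwueme 16–5.
Ekwueme vs Novak: Ekwueme wins 21–0.
Ekwueme vs Park: Ekwueme wins 11–10.
Quinn vs Novak: Novak wins 16–5.
Quinn vs Park: Park, 11–10.
Novak vs Park: Park, 14–7.
Only Ekwueme has no losses; Ekwueme is the Condorcet winner.

Ekwueme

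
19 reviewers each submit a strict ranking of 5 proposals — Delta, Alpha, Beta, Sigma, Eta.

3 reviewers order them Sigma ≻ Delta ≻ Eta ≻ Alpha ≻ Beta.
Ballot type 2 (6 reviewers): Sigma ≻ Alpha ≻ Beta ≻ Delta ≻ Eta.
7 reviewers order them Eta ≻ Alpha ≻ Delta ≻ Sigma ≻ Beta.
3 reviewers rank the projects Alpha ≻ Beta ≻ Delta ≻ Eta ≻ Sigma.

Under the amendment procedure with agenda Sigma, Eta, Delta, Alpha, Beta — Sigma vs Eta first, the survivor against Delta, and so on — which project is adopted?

Alpha

Round 1: Sigma vs Eta — 9–10, Eta advances.
Round 2: Eta vs Delta — 7–12, Delta advances.
Round 3: Delta vs Alpha — 3–16, Alpha advances.
Round 4: Alpha vs Beta — 19–0, Alpha advances.
The agenda winner is Alpha.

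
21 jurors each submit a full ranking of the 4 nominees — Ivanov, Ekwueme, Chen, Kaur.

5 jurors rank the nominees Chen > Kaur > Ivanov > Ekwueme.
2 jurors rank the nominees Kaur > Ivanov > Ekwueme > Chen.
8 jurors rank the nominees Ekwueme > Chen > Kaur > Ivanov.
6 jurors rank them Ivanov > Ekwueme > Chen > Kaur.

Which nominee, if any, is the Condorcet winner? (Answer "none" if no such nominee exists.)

none

Pairwise majorities:
Ivanov–Ekwueme: Ivanov 13–8.
Ivanov vs Chen: Chen, 13–8.
Ivanov vs Kaur: Kaur wins 15–6.
Ekwueme vs Chen: Ekwueme wins 16–5.
Ekwueme vs Kaur: Ekwueme wins 14–7.
Chen–Kaur: Chen 19–2.
No nominee is unbeaten: Ivanov loses to Chen; Ekwueme loses to Ivanov; Chen loses to Ekwueme; Kaur loses to Ekwueme. In particular Ivanov → Ekwueme → Chen → Ivanov is a majority cycle — no Condorcet winner exists.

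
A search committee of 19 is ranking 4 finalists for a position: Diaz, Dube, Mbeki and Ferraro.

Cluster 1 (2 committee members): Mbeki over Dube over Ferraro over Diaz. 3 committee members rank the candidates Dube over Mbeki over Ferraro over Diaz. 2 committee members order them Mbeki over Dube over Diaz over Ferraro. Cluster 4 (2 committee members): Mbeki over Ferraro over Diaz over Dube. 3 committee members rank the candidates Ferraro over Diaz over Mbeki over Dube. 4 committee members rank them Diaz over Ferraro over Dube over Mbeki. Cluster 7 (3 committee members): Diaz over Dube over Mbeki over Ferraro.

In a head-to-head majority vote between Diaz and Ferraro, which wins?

Ballots ranking Diaz above Ferraro: 2 + 4 + 3 = 9.
Ballots ranking Ferraro above Diaz: 19 − 9 = 10.
Ferraro wins the head-to-head 10–9.

Ferraro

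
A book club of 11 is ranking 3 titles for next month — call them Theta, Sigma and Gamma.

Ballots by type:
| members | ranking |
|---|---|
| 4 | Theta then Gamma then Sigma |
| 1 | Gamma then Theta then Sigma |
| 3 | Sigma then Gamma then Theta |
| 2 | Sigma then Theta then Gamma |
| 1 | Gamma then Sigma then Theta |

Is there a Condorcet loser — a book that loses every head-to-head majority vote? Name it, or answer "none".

none

Pairwise majorities:
Theta vs Sigma: Theta preferred on 4+1 = 5 ballots; Sigma wins 6–5.
Theta vs Gamma: Theta wins 6–5.
Sigma vs Gamma: Gamma wins 6–5.
Each book has at least one pairwise win (Theta beats Gamma; Sigma beats Theta; Gamma beats Sigma) — no Condorcet loser.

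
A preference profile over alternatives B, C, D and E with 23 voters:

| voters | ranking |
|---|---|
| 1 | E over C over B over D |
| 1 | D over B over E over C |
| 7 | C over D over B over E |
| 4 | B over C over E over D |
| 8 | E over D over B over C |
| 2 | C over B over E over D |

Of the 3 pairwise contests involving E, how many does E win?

1

E against each rival (23 voters):
E vs B: E preferred on 1+8 = 9 ballots; B wins 14–9.
E vs C: C wins 13–10.
E vs D: E is ranked higher on 1+4+8+2 = 15 ballots, D on 8. E wins 15–8.
E beats D; loses to B, C — 1 pairwise win.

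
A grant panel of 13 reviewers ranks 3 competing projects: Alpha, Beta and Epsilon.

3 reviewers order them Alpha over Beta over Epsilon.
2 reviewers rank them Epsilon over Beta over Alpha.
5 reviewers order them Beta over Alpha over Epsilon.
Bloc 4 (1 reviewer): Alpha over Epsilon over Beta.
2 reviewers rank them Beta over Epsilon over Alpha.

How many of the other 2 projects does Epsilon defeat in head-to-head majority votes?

Epsilon against each rival (13 reviewers):
Epsilon vs Alpha: 4 to 9, Alpha.
Epsilon–Beta: Beta 10–3.
Epsilon beats no one; loses to Alpha, Beta — 0 pairwise wins.

0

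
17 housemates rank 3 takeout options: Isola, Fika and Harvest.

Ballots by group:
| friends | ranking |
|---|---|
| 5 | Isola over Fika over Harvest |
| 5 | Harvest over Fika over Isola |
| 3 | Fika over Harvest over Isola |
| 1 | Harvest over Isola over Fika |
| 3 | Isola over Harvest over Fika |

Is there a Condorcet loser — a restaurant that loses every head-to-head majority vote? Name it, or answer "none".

Fika

Head-to-head results (17 friends):
Isola–Fika: Isola 9–8.
Isola vs Harvest: Isola is ranked higher on 5+3 = 8 ballots, Harvest on 9. Harvest wins 9–8.
Fika vs Harvest: Harvest, 9–8.
Fika loses to every other restaurant — it is the Condorcet loser.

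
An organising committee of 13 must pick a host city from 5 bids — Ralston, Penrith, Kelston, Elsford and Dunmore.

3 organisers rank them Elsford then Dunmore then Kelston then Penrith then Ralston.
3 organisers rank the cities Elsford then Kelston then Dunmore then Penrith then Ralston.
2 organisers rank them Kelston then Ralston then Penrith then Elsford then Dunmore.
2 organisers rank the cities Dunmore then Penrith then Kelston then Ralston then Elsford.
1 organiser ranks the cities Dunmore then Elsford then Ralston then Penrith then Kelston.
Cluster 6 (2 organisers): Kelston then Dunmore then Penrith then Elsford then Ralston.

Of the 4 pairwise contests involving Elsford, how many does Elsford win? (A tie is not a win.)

4

Elsford against each rival (13 organisers):
Elsford vs Ralston: Elsford is ranked higher on 3+3+1+2 = 9 ballots, Ralston on 4. Elsford wins 9–4.
Elsford vs Penrith: 3+3+1 = 7 for Elsford, 6 for Penrith — Elsford by 7–6.
Elsford vs Kelston: Elsford wins 7–6.
Elsford vs Dunmore: 8 to 5, Elsford.
Elsford beats Ralston, Penrith, Kelston, Dunmore — 4 pairwise wins.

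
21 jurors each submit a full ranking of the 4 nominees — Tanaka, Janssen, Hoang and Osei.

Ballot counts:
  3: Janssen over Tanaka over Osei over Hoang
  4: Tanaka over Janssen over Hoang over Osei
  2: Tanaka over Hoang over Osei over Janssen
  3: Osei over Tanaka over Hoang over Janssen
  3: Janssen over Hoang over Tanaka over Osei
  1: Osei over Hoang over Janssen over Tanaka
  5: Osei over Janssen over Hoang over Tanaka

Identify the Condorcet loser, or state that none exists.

Pairwise majorities:
Tanaka vs Janssen: Janssen, 12–9.
Tanaka vs Hoang: 3+4+2+3 = 12 for Tanaka, 9 for Hoang — Tanaka by 12–9.
Tanaka vs Osei: Tanaka wins 12–9.
Janssen vs Hoang: Janssen wins 15–6.
Janssen vs Osei: Janssen is ranked higher on 3+4+3 = 10 ballots, Osei on 11. Osei wins 11–10.
Hoang vs Osei: 4+2+3 = 9 for Hoang, 12 for Osei — Osei by 12–9.
Hoang loses to every other nominee — it is the Condorcet loser.

Hoang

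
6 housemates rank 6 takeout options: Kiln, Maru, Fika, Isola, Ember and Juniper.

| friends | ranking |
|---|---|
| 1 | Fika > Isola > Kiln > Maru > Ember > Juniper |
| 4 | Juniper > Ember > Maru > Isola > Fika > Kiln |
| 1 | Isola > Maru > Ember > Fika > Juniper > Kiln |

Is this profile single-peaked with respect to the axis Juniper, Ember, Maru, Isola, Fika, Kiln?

Axis positions: Juniper=1, Ember=2, Maru=3, Isola=4, Fika=5, Kiln=6.
Type 1 (peak Fika at position 5): ranking walks positions 5-4-6-3-2-1, expanding outward from the peak — single-peaked.
Type 2 (peak Juniper at position 1): ranking walks positions 1-2-3-4-5-6, expanding outward from the peak — single-peaked.
Type 3 (peak Isola at position 4): ranking walks positions 4-3-2-5-1-6, expanding outward from the peak — single-peaked.
Every ranking is single-peaked on this axis.

yes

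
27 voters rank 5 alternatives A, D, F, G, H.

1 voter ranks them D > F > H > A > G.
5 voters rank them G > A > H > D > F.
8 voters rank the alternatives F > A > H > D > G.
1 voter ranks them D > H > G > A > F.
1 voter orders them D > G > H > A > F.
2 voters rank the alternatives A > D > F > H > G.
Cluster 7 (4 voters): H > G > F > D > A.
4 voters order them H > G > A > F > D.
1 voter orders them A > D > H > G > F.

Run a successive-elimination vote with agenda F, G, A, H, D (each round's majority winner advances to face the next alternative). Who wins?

H

Round 1: F vs G — 11–16, G advances.
Round 2: G vs A — 15–12, G advances.
Round 3: G vs H — 6–21, H advances.
Round 4: H vs D — 21–6, H advances.
The agenda winner is H.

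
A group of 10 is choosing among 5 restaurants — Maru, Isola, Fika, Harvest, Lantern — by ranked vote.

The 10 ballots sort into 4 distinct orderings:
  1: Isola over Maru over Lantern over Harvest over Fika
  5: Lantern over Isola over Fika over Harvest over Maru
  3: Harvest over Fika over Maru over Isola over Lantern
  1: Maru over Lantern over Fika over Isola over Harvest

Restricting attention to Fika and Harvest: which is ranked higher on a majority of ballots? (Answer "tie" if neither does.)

Fika

Ballots ranking Fika above Harvest: 5 + 1 = 6.
Ballots ranking Harvest above Fika: 10 − 6 = 4.
Fika wins the head-to-head 6–4.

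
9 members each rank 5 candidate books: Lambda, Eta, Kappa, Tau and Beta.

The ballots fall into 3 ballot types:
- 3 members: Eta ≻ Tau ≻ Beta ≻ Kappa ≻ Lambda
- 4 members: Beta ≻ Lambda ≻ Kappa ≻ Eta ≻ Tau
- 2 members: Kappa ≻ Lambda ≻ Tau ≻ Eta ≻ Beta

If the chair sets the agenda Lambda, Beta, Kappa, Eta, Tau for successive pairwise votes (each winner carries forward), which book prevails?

Round 1: Lambda vs Beta — 2–7, Beta advances.
Round 2: Beta vs Kappa — 7–2, Beta advances.
Round 3: Beta vs Eta — 4–5, Eta advances.
Round 4: Eta vs Tau — 7–2, Eta advances.
Eta survives the agenda.

Eta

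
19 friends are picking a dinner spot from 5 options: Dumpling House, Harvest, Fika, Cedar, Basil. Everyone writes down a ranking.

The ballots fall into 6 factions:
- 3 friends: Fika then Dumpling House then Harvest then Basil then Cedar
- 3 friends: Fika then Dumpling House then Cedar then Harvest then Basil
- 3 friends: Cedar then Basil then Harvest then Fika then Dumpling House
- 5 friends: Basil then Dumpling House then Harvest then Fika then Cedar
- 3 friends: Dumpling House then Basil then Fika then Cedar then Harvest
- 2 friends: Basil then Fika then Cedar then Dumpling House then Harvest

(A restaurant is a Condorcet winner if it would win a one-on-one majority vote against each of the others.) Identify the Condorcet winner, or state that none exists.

Head-to-head results (19 friends):
Dumpling House vs Harvest: Dumpling House, 16–3.
Dumpling House vs Fika: Fika wins 11–8.
Dumpling House vs Cedar: Dumpling House, 14–5.
Dumpling House vs Basil: Basil, 10–9.
Harvest–Fika: Fika 11–8.
Harvest–Cedar: Cedar 11–8.
Harvest–Basil: Basil 13–6.
Fika–Cedar: Fika 16–3.
Fika vs Basil: Basil wins 13–6.
Cedar–Basil: Basil 13–6.
Basil wins every pairwise contest, so Basil is the Condorcet winner.

Basil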